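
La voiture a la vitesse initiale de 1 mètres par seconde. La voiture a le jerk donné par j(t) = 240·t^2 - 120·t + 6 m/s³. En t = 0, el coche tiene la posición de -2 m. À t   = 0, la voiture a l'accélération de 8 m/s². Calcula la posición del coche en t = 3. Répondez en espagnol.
Partiendo de la sacudida j(t) = 240·t^2 - 120·t + 6, tomamos 3 integrales. Integrando la sacudida y usando la condición inicial a(0) = 8, obtenemos a(t) = 80·t^3 - 60·t^2 + 6·t + 8. Integrando la aceleración y usando la condición inicial v(0) = 1, obtenemos v(t) = 20·t^4 - 20·t^3 + 3·t^2 + 8·t + 1. La antiderivada de la velocidad es la posición. Usando x(0) = -2, obtenemos x(t) = 4·t^5 - 5·t^4 + t^3 + 4·t^2 + t - 2. Tenemos la posición x(t) = 4·t^5 - 5·t^4 + t^3 + 4·t^2 + t - 2. Sustituyendo t = 3: x(3) = 631.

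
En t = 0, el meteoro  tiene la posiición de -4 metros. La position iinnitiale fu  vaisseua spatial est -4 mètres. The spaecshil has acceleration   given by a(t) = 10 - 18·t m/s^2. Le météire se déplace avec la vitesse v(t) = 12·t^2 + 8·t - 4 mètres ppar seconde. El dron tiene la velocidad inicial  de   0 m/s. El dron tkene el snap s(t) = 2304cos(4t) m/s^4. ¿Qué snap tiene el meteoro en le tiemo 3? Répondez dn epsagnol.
Para resolver esto, necesitamos tomar 3 derivadas de nuestra ecuación de la velocidad v(t) = 12·t^2 + 8·t - 4. Derivando la velocidad, obtenemos la aceleración: a(t) = 24·t + 8. Tomando d/dt de a(t), encontramos j(t) = 24. Derivando la sacudida, obtenemos el snap: s(t) = 0. De la ecuación del snap s(t) = 0, sustituimos t = 3 para obtener s = 0.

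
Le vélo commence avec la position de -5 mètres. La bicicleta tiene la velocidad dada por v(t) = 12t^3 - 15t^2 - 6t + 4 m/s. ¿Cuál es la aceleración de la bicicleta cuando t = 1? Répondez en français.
Pour résoudre ceci, nous devons prendre 1 dérivée de notre équation de la vitesse v(t) = 12·t^3 - 15·t^2 - 6·t + 4. En dérivant la vitesse, nous obtenons l'accélération: a(t) = 36·t^2 - 30·t - 6. De l'équation de l'accélération a(t) = 36·t^2 - 30·t - 6, nous substituons t = 1 pour obtenir a = 0.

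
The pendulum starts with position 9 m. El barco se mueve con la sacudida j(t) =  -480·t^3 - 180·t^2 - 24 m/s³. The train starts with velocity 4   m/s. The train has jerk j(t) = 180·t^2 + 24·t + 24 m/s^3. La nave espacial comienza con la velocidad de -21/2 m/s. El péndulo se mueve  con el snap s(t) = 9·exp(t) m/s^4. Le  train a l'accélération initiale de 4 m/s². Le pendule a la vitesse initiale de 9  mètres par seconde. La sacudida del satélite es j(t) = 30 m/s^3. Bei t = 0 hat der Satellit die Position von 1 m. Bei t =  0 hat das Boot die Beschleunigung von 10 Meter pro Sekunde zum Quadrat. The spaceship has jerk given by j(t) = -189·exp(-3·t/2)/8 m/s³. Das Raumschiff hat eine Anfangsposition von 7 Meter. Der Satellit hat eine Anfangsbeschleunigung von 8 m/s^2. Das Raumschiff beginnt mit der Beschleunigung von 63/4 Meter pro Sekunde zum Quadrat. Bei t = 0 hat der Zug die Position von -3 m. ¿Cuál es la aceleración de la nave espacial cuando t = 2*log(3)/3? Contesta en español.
Necesitamos integrar nuestra ecuación de la sacudida j(t) = -189·exp(-3·t/2)/8 1 vez. La integral de la sacudida, con a(0) = 63/4, da la aceleración: a(t) = 63·exp(-3·t/2)/4. Usando a(t) = 63·exp(-3·t/2)/4 y sustituyendo t = 2*log(3)/3, encontramos a = 21/4.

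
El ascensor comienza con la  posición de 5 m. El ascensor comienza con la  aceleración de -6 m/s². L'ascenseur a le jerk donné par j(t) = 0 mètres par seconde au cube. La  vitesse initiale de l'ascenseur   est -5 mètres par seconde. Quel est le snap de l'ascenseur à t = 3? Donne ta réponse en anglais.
We must differentiate our jerk equation j(t) = 0 1 time. Taking d/dt of j(t), we find s(t) = 0. Using s(t) = 0 and substituting t = 3, we find s = 0.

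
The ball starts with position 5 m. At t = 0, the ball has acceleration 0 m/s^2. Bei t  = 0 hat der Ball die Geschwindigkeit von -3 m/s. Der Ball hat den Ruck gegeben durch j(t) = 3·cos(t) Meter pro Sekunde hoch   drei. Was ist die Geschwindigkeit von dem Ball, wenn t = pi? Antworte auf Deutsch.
Wir müssen die Stammfunktion unserer Gleichung für den Ruck j(t) = 3·cos(t) 2-mal finden. Mit ∫j(t)dt und Anwendung von a(0) = 0, finden wir a(t) = 3·sin(t). Durch Integration von der Beschleunigung und Verwendung der Anfangsbedingung v(0) = -3, erhalten wir v(t) = -3·cos(t). Mit v(t) = -3·cos(t) und Einsetzen von t = pi, finden wir v = 3.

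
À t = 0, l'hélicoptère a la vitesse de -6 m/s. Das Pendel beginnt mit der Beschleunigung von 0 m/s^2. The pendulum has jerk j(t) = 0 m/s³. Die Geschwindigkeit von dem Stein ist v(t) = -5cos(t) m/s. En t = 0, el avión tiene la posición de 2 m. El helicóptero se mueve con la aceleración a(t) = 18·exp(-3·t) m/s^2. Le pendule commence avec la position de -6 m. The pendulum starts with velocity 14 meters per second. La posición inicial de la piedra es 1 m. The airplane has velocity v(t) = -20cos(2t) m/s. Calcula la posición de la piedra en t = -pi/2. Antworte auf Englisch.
Starting from velocity v(t) = -5·cos(t), we take 1 integral. Integrating velocity and using the initial condition x(0) = 1, we get x(t) = 1 - 5·sin(t). Using x(t) = 1 - 5·sin(t) and substituting t = -pi/2, we find x = 6.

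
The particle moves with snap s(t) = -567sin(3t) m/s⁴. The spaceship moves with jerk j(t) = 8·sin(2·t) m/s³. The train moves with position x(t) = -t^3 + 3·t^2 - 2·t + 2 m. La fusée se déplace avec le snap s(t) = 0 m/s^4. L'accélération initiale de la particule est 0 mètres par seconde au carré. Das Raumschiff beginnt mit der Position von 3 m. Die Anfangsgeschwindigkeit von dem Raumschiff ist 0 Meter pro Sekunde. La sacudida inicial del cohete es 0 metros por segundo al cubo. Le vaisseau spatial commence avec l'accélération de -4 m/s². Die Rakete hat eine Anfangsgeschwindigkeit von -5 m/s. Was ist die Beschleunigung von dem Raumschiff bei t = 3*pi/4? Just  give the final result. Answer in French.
À t = 3*pi/4, a = 0.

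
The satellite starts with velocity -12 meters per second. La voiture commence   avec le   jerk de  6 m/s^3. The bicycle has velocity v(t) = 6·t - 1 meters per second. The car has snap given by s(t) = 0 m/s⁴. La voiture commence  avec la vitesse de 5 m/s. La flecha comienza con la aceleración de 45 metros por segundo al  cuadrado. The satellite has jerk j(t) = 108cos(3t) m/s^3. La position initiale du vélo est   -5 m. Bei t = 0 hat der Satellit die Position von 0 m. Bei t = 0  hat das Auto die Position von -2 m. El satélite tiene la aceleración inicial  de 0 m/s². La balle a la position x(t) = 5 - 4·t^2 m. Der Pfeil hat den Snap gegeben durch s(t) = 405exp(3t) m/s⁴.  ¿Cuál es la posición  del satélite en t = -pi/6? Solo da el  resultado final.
La respuesta es 4.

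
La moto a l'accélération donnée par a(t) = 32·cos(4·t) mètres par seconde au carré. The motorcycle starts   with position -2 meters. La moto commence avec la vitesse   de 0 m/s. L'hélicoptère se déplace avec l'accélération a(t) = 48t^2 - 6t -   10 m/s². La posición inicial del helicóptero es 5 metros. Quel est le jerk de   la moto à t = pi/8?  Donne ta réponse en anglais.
Starting from acceleration a(t) = 32·cos(4·t), we take 1 derivative. Taking d/dt of a(t), we find j(t) = -128·sin(4·t). From the given jerk equation j(t) = -128·sin(4·t), we substitute t = pi/8 to get j = -128.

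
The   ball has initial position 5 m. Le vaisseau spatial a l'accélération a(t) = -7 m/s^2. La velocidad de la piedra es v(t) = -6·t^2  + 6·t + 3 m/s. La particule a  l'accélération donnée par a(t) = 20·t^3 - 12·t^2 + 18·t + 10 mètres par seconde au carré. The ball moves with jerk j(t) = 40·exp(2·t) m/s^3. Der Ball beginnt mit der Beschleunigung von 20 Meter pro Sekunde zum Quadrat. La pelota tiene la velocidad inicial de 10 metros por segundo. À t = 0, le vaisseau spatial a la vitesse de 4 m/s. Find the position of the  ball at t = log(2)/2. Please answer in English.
To find the answer, we compute 3 antiderivatives of j(t) = 40·exp(2·t). Finding the antiderivative of j(t) and using a(0) = 20: a(t) = 20·exp(2·t). Integrating acceleration and using the initial condition v(0) = 10, we get v(t) = 10·exp(2·t). The antiderivative of velocity, with x(0) = 5, gives position: x(t) = 5·exp(2·t). We have position x(t) = 5·exp(2·t). Substituting t = log(2)/2: x(log(2)/2) = 10.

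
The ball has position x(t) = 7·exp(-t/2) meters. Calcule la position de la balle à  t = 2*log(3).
En utilisant x(t) = 7·exp(-t/2) et en substituant t = 2*log(3), nous trouvons x = 7/3.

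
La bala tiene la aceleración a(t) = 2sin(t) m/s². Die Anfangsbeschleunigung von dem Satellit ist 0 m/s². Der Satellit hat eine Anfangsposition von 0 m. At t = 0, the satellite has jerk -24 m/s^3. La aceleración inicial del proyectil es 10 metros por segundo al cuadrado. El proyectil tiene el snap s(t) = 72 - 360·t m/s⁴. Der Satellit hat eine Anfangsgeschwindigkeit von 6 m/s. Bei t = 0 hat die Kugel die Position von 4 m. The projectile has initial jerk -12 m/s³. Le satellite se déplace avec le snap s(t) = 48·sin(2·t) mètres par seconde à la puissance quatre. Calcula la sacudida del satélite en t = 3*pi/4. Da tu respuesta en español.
Debemos encontrar la antiderivada de nuestra ecuación del snap s(t) = 48·sin(2·t) 1 vez. La integral del snap, con j(0) = -24, da la sacudida: j(t) = -24·cos(2·t). Tenemos la sacudida j(t) = -24·cos(2·t). Sustituyendo t = 3*pi/4: j(3*pi/4) = 0.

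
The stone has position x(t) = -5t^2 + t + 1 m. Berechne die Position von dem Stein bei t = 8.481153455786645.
Wir haben die Position x(t) = -5·t^2 + t + 1. Durch Einsetzen von t = 8.481153455786645: x(8.481153455786645) = -350.168666247222.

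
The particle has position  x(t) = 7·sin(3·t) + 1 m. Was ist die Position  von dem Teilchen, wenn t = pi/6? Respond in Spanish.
Tenemos la posición x(t) = 7·sin(3·t) + 1. Sustituyendo t = pi/6: x(pi/6) = 8.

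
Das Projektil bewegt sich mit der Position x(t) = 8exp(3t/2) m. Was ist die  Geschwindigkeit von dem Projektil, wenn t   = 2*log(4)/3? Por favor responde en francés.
En partant de la position x(t) = 8·exp(3·t/2), nous prenons 1 dérivée. En dérivant la position, nous obtenons la vitesse: v(t) = 12·exp(3·t/2). De l'équation de la vitesse v(t) = 12·exp(3·t/2), nous substituons t = 2*log(4)/3 pour obtenir v = 48.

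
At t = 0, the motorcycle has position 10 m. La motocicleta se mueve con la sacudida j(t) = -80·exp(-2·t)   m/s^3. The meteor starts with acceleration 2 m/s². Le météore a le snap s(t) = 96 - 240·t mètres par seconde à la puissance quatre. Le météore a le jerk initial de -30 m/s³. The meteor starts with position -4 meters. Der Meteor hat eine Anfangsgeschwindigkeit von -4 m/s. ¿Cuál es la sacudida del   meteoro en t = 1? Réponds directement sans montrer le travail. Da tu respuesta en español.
La respuesta es -54.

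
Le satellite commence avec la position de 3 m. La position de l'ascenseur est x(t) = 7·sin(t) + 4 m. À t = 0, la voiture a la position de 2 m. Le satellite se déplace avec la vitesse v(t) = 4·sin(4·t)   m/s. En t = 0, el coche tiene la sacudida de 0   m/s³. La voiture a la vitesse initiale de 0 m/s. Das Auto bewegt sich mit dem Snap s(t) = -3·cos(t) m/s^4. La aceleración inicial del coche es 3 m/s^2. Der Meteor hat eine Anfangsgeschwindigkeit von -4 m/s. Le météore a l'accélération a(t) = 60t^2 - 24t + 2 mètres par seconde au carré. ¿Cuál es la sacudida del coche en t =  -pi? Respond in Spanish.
Para resolver esto, necesitamos tomar 1 antiderivada de nuestra ecuación del snap s(t) = -3·cos(t). Tomando ∫s(t)dt y aplicando j(0) = 0, encontramos j(t) = -3·sin(t). De la ecuación de la sacudida j(t) = -3·sin(t), sustituimos t = -pi para obtener j = 0.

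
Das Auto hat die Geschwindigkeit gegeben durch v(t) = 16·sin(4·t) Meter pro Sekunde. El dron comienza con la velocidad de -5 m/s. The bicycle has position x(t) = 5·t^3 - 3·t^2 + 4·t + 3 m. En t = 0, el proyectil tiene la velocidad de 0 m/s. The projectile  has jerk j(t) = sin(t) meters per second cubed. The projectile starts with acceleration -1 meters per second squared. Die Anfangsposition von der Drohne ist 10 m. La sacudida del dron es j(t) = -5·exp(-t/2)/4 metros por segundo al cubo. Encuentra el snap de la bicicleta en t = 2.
Para resolver esto, necesitamos tomar 4 derivadas de nuestra ecuación de la posición x(t) = 5·t^3 - 3·t^2 + 4·t + 3. La derivada de la posición da la velocidad: v(t) = 15·t^2 - 6·t + 4. La derivada de la velocidad da la aceleración: a(t) = 30·t - 6. Tomando d/dt de a(t), encontramos j(t) = 30. La derivada de la sacudida da el snap: s(t) = 0. Usando s(t) = 0 y sustituyendo t = 2, encontramos s = 0.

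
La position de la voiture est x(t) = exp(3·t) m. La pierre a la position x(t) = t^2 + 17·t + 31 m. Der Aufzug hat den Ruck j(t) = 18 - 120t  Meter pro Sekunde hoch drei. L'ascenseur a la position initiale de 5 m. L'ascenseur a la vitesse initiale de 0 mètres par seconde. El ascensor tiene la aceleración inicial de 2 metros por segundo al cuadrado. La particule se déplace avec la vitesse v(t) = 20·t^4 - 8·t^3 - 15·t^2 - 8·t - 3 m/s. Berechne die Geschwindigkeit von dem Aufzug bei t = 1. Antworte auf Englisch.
We must find the antiderivative of our jerk equation j(t) = 18 - 120·t 2 times. The integral of jerk, with a(0) = 2, gives acceleration: a(t) = -60·t^2 + 18·t + 2. Integrating acceleration and using the initial condition v(0) = 0, we get v(t) = t·(-20·t^2 + 9·t + 2). From the given velocity equation v(t) = t·(-20·t^2 + 9·t + 2), we substitute t = 1 to get v = -9.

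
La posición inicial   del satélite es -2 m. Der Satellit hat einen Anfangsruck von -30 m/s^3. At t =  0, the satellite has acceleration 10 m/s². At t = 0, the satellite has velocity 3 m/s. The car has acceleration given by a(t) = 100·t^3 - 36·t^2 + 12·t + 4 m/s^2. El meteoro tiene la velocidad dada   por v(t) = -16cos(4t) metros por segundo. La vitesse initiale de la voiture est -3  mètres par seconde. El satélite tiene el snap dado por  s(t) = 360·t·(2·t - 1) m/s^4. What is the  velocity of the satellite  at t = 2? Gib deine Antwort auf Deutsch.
Ausgehend von dem Snap s(t) = 360·t·(2·t - 1), nehmen wir 3 Stammfunktionen. Durch Integration von dem Snap und Verwendung der Anfangsbedingung j(0) = -30, erhalten wir j(t) = 240·t^3 - 180·t^2 - 30. Mit ∫j(t)dt und Anwendung von a(0) = 10, finden wir a(t) = 60·t^4 - 60·t^3 - 30·t + 10. Mit ∫a(t)dt und Anwendung von v(0) = 3, finden wir v(t) = 12·t^5 - 15·t^4 - 15·t^2 + 10·t + 3. Aus der Gleichung für die Geschwindigkeit v(t) = 12·t^5 - 15·t^4 - 15·t^2 + 10·t + 3, setzen wir t = 2 ein und erhalten v = 107.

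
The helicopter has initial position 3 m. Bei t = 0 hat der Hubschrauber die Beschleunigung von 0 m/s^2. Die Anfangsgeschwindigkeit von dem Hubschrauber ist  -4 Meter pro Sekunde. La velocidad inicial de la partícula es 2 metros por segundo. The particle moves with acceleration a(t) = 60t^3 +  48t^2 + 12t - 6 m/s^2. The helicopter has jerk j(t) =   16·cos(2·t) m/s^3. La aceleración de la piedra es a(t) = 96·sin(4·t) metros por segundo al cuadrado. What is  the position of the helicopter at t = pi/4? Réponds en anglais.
We must find the integral of our jerk equation j(t) = 16·cos(2·t) 3 times. Integrating jerk and using the initial condition a(0) = 0, we get a(t) = 8·sin(2·t). Integrating acceleration and using the initial condition v(0) = -4, we get v(t) = -4·cos(2·t). The antiderivative of velocity is position. Using x(0) = 3, we get x(t) = 3 - 2·sin(2·t). Using x(t) = 3 - 2·sin(2·t) and substituting t = pi/4, we find x = 1.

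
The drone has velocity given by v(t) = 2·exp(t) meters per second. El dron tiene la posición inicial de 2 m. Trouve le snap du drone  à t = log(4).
Pour résoudre ceci, nous devons prendre 3 dérivées de notre équation de la vitesse v(t) = 2·exp(t). En prenant d/dt de v(t), nous trouvons a(t) = 2·exp(t). En dérivant l'accélération, nous obtenons le jerk: j(t) = 2·exp(t). En dérivant le jerk, nous obtenons le snap: s(t) = 2·exp(t). De l'équation du snap s(t) = 2·exp(t), nous substituons t = log(4) pour obtenir s = 8.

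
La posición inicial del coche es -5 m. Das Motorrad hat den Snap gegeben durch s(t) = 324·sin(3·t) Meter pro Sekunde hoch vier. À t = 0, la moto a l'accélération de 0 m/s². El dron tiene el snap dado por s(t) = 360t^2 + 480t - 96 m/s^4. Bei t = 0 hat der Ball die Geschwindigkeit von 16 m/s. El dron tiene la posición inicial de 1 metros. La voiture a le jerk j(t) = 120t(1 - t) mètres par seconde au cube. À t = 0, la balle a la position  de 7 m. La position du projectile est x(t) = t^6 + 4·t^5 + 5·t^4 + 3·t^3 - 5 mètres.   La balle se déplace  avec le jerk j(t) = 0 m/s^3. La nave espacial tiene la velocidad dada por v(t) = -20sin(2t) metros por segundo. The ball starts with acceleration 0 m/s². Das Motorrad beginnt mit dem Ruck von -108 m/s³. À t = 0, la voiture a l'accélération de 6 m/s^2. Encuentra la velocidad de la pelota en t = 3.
Necesitamos integrar nuestra ecuación de la sacudida j(t) = 0 2 veces. Integrando la sacudida y usando la condición inicial a(0) = 0, obtenemos a(t) = 0. La antiderivada de la aceleración, con v(0) = 16, da la velocidad: v(t) = 16. Tenemos la velocidad v(t) = 16. Sustituyendo t = 3: v(3) = 16.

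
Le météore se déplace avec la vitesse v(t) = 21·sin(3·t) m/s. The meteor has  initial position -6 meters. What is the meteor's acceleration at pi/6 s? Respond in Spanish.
Para resolver esto, necesitamos tomar 1 derivada de nuestra ecuación de la velocidad v(t) = 21·sin(3·t). Derivando la velocidad, obtenemos la aceleración: a(t) = 63·cos(3·t). Usando a(t) = 63·cos(3·t) y sustituyendo t = pi/6, encontramos a = 0.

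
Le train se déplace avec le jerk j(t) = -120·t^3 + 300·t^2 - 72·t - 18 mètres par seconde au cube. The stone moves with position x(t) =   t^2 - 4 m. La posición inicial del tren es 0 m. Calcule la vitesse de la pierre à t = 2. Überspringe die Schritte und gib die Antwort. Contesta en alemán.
Die Geschwindigkeit bei t = 2 ist v = 4.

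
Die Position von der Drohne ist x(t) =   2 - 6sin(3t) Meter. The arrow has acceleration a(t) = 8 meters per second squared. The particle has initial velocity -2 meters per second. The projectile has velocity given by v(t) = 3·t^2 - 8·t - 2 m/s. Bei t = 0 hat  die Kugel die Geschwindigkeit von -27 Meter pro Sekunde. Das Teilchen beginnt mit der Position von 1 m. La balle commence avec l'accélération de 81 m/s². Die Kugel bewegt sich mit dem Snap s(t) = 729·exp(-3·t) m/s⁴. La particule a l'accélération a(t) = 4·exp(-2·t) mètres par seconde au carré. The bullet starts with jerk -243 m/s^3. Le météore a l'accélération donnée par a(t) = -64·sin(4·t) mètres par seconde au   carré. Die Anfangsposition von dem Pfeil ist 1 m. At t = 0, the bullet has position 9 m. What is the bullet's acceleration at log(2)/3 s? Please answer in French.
Nous devons intégrer notre équation du snap s(t) = 729·exp(-3·t) 2 fois. La primitive du snap, avec j(0) = -243, donne le jerk: j(t) = -243·exp(-3·t). En prenant ∫j(t)dt et en appliquant a(0) = 81, nous trouvons a(t) = 81·exp(-3·t). En utilisant a(t) = 81·exp(-3·t) et en substituant t = log(2)/3, nous trouvons a = 81/2.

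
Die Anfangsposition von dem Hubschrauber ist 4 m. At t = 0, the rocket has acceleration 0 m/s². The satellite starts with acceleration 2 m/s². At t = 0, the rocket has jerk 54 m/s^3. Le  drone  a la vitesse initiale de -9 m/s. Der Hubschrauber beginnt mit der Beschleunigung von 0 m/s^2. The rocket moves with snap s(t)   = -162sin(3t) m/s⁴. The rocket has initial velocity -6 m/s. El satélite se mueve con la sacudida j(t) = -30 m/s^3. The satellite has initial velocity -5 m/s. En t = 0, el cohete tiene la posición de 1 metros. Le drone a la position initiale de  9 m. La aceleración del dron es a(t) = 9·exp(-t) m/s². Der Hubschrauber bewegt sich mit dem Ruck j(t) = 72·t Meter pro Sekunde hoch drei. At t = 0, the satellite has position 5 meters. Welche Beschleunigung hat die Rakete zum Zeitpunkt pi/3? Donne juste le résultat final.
Die Beschleunigung bei t = pi/3 ist a = 0.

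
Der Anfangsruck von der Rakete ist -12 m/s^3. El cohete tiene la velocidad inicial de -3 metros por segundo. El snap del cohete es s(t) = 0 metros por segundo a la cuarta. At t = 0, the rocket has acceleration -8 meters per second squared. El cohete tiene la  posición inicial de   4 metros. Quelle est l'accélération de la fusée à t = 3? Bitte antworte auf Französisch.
Nous devons trouver l'intégrale de notre équation du snap s(t) = 0 2 fois. En intégrant le snap et en utilisant la condition initiale j(0) = -12, nous obtenons j(t) = -12. En intégrant le jerk et en utilisant la condition initiale a(0) = -8, nous obtenons a(t) = -12·t - 8. En utilisant a(t) = -12·t - 8 et en substituant t = 3, nous trouvons a = -44.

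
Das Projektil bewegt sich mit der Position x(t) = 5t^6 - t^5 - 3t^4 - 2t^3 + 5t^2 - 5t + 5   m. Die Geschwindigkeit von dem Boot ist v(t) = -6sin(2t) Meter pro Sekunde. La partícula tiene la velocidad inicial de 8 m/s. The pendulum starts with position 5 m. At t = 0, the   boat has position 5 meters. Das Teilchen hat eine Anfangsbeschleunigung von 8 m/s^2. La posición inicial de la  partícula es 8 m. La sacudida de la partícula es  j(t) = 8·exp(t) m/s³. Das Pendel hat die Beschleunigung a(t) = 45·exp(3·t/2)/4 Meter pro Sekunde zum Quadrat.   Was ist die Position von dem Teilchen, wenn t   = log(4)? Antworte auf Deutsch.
Wir müssen unsere Gleichung für den Ruck j(t) = 8·exp(t) 3-mal integrieren. Die Stammfunktion von dem Ruck ist die Beschleunigung. Mit a(0) = 8 erhalten wir a(t) = 8·exp(t). Die Stammfunktion von der Beschleunigung ist die Geschwindigkeit. Mit v(0) = 8 erhalten wir v(t) = 8·exp(t). Das Integral von der Geschwindigkeit ist die Position. Mit x(0) = 8 erhalten wir x(t) = 8·exp(t). Aus der Gleichung für die Position x(t) = 8·exp(t), setzen wir t = log(4) ein und erhalten x = 32.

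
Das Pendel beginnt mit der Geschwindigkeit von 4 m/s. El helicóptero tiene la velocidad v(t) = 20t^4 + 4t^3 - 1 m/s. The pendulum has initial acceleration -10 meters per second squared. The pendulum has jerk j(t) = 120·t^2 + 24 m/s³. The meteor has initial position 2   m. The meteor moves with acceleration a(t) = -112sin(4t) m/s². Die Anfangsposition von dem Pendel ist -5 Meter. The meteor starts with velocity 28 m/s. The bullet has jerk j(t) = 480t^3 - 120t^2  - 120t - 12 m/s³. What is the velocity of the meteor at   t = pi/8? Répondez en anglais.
Starting from acceleration a(t) = -112·sin(4·t), we take 1 integral. Taking ∫a(t)dt and applying v(0) = 28, we find v(t) = 28·cos(4·t). From the given velocity equation v(t) = 28·cos(4·t), we substitute t = pi/8 to get v = 0.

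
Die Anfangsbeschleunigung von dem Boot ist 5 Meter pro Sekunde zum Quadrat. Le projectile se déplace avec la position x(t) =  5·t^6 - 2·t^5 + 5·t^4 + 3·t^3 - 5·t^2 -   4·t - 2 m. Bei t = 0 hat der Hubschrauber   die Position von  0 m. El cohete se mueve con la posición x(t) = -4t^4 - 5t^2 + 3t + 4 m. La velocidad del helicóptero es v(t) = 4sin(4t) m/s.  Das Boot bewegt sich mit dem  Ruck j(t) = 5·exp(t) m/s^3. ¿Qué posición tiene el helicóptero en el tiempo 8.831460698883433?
Para resolver esto, necesitamos tomar 1 antiderivada de nuestra ecuación de la velocidad v(t) = 4·sin(4·t). Tomando ∫v(t)dt y aplicando x(0) = 0, encontramos x(t) = 1 - cos(4·t). De la ecuación de la posición x(t) = 1 - cos(4·t), sustituimos t = 8.831460698883433 para obtener x = 1.71907665719879.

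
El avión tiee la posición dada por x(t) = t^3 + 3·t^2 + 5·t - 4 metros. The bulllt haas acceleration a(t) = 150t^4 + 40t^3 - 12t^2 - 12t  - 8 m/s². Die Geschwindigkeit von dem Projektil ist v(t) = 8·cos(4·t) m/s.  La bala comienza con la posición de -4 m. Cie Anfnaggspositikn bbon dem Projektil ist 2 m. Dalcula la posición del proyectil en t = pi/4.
Partiendo de la velocidad v(t) = 8·cos(4·t), tomamos 1 antiderivada. Tomando ∫v(t)dt y aplicando x(0) = 2, encontramos x(t) = 2·sin(4·t) + 2. De la ecuación de la posición x(t) = 2·sin(4·t) + 2, sustituimos t = pi/4 para obtener x = 2.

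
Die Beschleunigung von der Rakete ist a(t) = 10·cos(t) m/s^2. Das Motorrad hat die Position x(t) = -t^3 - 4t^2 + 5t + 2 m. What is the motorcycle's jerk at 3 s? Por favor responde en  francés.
Pour résoudre ceci, nous devons prendre 3 dérivées de notre équation de la position x(t) = -t^3 - 4·t^2 + 5·t + 2. En dérivant la position, nous obtenons la vitesse: v(t) = -3·t^2 - 8·t + 5. La dérivée de la vitesse donne l'accélération: a(t) = -6·t - 8. La dérivée de l'accélération donne le jerk: j(t) = -6. En utilisant j(t) = -6 et en substituant t = 3, nous trouvons j = -6.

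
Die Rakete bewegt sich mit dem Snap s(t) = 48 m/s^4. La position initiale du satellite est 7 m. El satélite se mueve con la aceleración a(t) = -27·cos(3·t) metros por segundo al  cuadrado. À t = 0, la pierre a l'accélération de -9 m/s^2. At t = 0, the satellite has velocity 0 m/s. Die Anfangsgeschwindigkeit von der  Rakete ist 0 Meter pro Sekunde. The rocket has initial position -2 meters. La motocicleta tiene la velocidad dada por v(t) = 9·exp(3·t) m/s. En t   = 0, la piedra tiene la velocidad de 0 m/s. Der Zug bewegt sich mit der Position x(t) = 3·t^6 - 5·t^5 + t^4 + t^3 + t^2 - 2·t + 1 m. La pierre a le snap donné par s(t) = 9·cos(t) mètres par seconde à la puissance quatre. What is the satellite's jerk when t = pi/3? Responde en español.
Debemos derivar nuestra ecuación de la aceleración a(t) = -27·cos(3·t) 1 vez. La derivada de la aceleración da la sacudida: j(t) = 81·sin(3·t). Usando j(t) = 81·sin(3·t) y sustituyendo t = pi/3, encontramos j = 0.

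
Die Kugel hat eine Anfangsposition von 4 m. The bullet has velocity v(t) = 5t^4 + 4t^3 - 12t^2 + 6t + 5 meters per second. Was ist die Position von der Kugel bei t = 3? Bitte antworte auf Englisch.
Starting from velocity v(t) = 5·t^4 + 4·t^3 - 12·t^2 + 6·t + 5, we take 1 antiderivative. Taking ∫v(t)dt and applying x(0) = 4, we find x(t) = t^5 + t^4 - 4·t^3 + 3·t^2 + 5·t + 4. From the given position equation x(t) = t^5 + t^4 - 4·t^3 + 3·t^2 + 5·t + 4, we substitute t = 3 to get x = 262.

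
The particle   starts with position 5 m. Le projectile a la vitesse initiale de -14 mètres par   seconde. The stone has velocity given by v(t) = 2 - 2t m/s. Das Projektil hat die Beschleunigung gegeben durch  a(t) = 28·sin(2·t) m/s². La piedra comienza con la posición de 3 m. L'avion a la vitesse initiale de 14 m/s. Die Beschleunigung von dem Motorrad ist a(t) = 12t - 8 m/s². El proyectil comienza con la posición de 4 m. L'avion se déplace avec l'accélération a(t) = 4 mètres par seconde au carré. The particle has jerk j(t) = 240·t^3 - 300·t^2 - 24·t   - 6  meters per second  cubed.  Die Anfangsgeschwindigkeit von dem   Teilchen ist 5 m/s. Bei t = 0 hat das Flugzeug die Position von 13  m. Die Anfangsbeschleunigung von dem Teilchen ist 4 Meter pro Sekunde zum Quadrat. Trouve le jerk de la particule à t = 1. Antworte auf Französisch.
En utilisant j(t) = 240·t^3 - 300·t^2 - 24·t - 6 et en substituant t = 1, nous trouvons j = -90.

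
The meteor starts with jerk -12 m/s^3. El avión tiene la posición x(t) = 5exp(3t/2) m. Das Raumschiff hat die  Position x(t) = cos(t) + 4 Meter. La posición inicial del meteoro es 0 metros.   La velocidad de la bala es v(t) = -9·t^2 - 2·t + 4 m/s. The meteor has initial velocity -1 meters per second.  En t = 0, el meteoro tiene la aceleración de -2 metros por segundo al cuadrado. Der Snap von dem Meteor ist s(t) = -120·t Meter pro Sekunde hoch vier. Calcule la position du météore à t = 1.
Pour résoudre ceci, nous devons prendre 4 intégrales de notre équation du snap s(t) = -120·t. L'intégrale du snap est le jerk. En utilisant j(0) = -12, nous obtenons j(t) = -60·t^2 - 12. La primitive du jerk est l'accélération. En utilisant a(0) = -2, nous obtenons a(t) = -20·t^3 - 12·t - 2. En prenant ∫a(t)dt et en appliquant v(0) = -1, nous trouvons v(t) = -5·t^4 - 6·t^2 - 2·t - 1. En prenant ∫v(t)dt et en appliquant x(0) = 0, nous trouvons x(t) = -t^5 - 2·t^3 - t^2 - t. De l'équation de la position x(t) = -t^5 - 2·t^3 - t^2 - t, nous substituons t = 1 pour obtenir x = -5.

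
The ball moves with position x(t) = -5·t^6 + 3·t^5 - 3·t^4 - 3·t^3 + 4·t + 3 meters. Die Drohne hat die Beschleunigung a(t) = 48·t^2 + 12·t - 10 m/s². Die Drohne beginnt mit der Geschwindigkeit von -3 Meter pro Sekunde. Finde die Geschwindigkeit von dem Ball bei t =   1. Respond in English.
To solve this, we need to take 1 derivative of our position equation x(t) = -5·t^6 + 3·t^5 - 3·t^4 - 3·t^3 + 4·t + 3. The derivative of position gives velocity: v(t) = -30·t^5 + 15·t^4 - 12·t^3 - 9·t^2 + 4. We have velocity v(t) = -30·t^5 + 15·t^4 - 12·t^3 - 9·t^2 + 4. Substituting t = 1: v(1) = -32.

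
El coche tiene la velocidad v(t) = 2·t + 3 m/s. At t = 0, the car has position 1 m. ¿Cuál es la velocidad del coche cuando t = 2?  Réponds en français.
Nous avons la vitesse v(t) = 2·t + 3. En substituant t = 2: v(2) = 7.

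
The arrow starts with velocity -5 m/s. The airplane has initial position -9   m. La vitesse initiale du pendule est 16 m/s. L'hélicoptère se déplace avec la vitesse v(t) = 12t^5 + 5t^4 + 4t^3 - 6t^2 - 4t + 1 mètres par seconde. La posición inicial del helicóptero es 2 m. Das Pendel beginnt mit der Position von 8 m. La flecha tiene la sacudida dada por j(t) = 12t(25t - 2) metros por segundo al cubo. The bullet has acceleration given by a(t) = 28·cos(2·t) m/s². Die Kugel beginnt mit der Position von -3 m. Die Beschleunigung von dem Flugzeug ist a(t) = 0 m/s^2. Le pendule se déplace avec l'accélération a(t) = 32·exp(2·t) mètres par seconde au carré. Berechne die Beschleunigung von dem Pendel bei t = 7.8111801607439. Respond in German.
Mit a(t) = 32·exp(2·t) und Einsetzen von t = 7.8111801607439, finden wir a = 194919307.713211.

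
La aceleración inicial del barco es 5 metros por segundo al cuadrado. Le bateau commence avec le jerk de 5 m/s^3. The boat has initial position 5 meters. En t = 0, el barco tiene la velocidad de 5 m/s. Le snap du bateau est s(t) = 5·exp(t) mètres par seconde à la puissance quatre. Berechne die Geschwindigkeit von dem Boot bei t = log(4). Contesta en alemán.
Ausgehend von dem Snap s(t) = 5·exp(t), nehmen wir 3 Integrale. Die Stammfunktion von dem Snap ist der Ruck. Mit j(0) = 5 erhalten wir j(t) = 5·exp(t). Die Stammfunktion von dem Ruck ist die Beschleunigung. Mit a(0) = 5 erhalten wir a(t) = 5·exp(t). Die Stammfunktion von der Beschleunigung ist die Geschwindigkeit. Mit v(0) = 5 erhalten wir v(t) = 5·exp(t). Wir haben die Geschwindigkeit v(t) = 5·exp(t). Durch Einsetzen von t = log(4): v(log(4)) = 20.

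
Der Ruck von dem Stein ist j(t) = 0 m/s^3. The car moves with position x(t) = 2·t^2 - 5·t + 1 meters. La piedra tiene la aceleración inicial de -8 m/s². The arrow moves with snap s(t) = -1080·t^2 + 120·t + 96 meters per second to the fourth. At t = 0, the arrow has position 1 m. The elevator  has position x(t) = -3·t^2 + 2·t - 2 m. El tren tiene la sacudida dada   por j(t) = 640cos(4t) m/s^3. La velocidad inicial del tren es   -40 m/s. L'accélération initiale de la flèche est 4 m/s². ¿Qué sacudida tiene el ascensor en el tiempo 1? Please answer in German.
Wir müssen unsere Gleichung für die Position x(t) = -3·t^2 + 2·t - 2 3-mal ableiten. Die Ableitung von der Position ergibt die Geschwindigkeit: v(t) = 2 - 6·t. Mit d/dt von v(t) finden wir a(t) = -6. Die Ableitung von der Beschleunigung ergibt den Ruck: j(t) = 0. Aus der Gleichung für den Ruck j(t) = 0, setzen wir t = 1 ein und erhalten j = 0.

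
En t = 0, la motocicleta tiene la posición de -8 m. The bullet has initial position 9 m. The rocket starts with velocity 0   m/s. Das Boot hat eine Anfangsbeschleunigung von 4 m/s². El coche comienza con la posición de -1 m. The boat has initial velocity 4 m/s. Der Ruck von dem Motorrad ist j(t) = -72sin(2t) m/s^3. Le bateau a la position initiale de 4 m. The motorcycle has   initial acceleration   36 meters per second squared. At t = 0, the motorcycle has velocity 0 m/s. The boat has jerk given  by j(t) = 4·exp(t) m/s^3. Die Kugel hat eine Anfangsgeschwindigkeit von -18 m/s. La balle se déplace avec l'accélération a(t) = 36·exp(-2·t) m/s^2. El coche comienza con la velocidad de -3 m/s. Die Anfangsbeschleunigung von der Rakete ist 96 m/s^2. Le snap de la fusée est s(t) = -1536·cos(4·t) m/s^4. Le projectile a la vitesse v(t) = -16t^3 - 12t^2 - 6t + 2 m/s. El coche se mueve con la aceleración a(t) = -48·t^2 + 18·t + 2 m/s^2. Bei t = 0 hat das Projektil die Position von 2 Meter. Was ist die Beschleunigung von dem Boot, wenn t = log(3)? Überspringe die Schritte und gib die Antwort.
Die Beschleunigung bei t = log(3) ist a = 12.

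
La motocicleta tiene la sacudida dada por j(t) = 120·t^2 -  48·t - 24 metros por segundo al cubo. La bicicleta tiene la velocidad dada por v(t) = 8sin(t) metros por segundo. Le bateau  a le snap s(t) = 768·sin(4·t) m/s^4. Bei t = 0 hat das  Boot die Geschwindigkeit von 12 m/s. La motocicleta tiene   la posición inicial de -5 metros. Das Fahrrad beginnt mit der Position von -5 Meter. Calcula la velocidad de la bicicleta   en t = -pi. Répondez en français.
En utilisant v(t) = 8·sin(t) et en substituant t = -pi, nous trouvons v = 0.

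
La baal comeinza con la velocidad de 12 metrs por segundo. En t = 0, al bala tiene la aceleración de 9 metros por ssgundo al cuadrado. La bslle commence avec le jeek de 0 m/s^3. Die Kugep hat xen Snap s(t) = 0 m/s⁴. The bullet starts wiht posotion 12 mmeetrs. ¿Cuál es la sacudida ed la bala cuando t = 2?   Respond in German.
Um dies zu lösen, müssen wir 1 Stammfunktion unserer Gleichung für den Snap s(t) = 0 finden. Das Integral von dem Snap, mit j(0) = 0, ergibt den Ruck: j(t) = 0. Mit j(t) = 0 und Einsetzen von t = 2, finden wir j = 0.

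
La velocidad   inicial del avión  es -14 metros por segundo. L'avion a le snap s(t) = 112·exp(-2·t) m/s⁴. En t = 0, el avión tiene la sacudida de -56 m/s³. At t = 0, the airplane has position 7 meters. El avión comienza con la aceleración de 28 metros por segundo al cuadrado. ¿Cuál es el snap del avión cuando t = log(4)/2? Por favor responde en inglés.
Using s(t) = 112·exp(-2·t) and substituting t = log(4)/2, we find s = 28.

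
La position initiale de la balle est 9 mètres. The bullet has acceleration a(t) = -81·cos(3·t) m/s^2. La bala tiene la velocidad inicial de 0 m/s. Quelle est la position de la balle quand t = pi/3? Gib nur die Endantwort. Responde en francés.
La position à t = pi/3 est x = -9.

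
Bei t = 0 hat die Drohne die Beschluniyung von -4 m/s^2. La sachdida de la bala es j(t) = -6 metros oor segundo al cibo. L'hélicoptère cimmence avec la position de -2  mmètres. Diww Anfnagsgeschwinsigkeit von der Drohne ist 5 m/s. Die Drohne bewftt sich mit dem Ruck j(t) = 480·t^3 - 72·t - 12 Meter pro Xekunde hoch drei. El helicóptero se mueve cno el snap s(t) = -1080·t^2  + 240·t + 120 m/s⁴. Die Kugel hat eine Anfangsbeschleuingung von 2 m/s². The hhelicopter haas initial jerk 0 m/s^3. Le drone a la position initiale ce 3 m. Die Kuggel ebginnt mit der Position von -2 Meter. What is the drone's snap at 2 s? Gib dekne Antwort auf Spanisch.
Partiendo de la sacudida j(t) = 480·t^3 - 72·t - 12, tomamos 1 derivada. Tomando d/dt de j(t), encontramos s(t) = 1440·t^2 - 72. Tenemos el snap s(t) = 1440·t^2 - 72. Sustituyendo t = 2: s(2) = 5688.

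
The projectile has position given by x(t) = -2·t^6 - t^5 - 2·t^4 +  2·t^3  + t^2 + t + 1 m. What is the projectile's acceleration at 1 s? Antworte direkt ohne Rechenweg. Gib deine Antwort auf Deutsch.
a(1) = -90.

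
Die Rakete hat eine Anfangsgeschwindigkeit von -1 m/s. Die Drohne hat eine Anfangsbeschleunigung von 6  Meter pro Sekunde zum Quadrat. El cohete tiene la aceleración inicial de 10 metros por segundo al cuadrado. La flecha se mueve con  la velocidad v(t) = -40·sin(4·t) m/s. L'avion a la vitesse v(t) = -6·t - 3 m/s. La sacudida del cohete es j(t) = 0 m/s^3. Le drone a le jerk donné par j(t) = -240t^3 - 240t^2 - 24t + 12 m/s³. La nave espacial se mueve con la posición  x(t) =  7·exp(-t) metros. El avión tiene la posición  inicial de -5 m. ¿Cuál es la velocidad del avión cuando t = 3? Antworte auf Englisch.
We have velocity v(t) = -6·t - 3. Substituting t = 3: v(3) = -21.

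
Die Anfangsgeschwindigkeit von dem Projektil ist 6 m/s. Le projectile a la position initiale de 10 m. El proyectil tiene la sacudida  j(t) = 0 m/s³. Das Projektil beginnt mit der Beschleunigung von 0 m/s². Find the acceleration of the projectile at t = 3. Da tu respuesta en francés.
Nous devons trouver l'intégrale de notre équation du jerk j(t) = 0 1 fois. La primitive du jerk est l'accélération. En utilisant a(0) = 0, nous obtenons a(t) = 0. Nous avons l'accélération a(t) = 0. En substituant t = 3: a(3) = 0.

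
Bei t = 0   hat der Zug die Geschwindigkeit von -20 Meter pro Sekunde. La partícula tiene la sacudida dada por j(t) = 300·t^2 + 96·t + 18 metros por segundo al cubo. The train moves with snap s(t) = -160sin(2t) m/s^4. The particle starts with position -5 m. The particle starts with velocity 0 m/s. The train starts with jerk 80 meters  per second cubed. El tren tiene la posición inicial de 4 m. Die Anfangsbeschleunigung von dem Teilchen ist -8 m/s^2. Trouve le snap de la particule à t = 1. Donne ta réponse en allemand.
Um dies zu lösen, müssen wir 1 Ableitung unserer Gleichung für den Ruck j(t) = 300·t^2 + 96·t + 18 nehmen. Durch Ableiten von dem Ruck erhalten wir den Snap: s(t) = 600·t + 96. Aus der Gleichung für den Snap s(t) = 600·t + 96, setzen wir t = 1 ein und erhalten s = 696.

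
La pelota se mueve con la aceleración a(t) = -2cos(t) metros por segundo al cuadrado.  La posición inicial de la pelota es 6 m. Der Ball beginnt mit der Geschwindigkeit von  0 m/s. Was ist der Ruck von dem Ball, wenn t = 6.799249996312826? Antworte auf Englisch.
We must differentiate our acceleration equation a(t) = -2·cos(t) 1 time. Taking d/dt of a(t), we find j(t) = 2·sin(t). Using j(t) = 2·sin(t) and substituting t = 6.799249996312826, we find j = 0.986922321811233.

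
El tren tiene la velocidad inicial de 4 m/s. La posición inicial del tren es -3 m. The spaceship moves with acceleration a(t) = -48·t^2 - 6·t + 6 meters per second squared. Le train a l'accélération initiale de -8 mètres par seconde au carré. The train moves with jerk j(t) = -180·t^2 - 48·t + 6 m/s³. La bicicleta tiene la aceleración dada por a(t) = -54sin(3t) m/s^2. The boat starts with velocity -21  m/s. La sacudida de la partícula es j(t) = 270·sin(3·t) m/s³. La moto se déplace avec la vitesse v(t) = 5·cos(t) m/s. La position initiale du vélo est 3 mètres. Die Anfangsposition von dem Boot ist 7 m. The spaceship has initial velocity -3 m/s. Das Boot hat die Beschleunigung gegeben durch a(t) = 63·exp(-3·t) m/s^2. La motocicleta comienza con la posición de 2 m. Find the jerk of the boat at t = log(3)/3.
Starting from acceleration a(t) = 63·exp(-3·t), we take 1 derivative. Differentiating acceleration, we get jerk: j(t) = -189·exp(-3·t). Using j(t) = -189·exp(-3·t) and substituting t = log(3)/3, we find j = -63.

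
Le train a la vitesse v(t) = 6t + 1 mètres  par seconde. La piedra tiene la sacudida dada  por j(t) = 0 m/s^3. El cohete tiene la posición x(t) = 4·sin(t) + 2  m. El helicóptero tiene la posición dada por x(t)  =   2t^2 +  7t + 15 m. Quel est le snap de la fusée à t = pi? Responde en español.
Para resolver esto, necesitamos tomar 4 derivadas de nuestra ecuación de la posición x(t) = 4·sin(t) + 2. Derivando la posición, obtenemos la velocidad: v(t) = 4·cos(t). Tomando d/dt de v(t), encontramos a(t) = -4·sin(t). Tomando d/dt de a(t), encontramos j(t) = -4·cos(t). Derivando la sacudida, obtenemos el snap: s(t) = 4·sin(t). De la ecuación del snap s(t) = 4·sin(t), sustituimos t = pi para obtener s = 0.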